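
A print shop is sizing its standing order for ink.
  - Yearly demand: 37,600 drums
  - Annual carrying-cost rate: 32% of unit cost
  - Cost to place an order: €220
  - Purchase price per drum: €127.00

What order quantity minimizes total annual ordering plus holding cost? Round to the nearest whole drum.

638 drums

Carrying cost H = €127 × 32% = €40.6400/drum/yr
Optimal lot size Q* = (2 × 37,600 × €220 / €40.64)^½ ≈ 638.03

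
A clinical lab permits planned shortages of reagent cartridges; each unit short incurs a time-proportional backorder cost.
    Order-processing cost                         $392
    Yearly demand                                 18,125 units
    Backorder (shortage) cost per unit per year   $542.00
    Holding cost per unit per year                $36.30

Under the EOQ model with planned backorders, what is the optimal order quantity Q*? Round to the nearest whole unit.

Q* = √(2DS/H) · √((H + b)/b)
   = √(2 × 18,125 × 392 / 36.3) · √((36.3 + 542) / 542)
   = 625.668 × 1.0329 ≈ 646.28

646 units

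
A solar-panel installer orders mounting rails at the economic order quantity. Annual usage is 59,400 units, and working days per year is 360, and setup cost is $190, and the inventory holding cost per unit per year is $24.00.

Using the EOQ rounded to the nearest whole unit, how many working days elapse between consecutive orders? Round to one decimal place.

5.9 days

EOQ = √(2DS/H) = √(2 × 59,400 × 190 / 24)
    = √(940,500.00) ≈ 969.79 → Q = 970 units
Days between orders = 360 / (D/Q) = 360 / 61.237 ≈ 5.879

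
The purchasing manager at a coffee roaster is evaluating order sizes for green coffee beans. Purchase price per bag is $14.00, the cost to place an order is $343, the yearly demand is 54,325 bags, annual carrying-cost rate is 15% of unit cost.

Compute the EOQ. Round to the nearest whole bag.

4,213 bags

Carrying cost H = $14 × 15% = $2.1000/bag/yr
Optimal lot size Q* = (2 × 54,325 × $343 / $2.1)^½ ≈ 4,212.62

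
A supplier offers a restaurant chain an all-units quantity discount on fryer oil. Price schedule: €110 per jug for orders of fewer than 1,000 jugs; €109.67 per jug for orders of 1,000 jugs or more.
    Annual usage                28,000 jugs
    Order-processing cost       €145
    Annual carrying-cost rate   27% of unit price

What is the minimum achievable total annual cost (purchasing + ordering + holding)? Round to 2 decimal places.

H₁ = 27%×€110 = €29.7000;  H₂ = 27%×€109.67 = €29.6109
EOQ₁ = √(2×28,000×145/29.7000) = 522.88  (< 1,000, feasible at tier 1)
EOQ₂ = √(2×28,000×145/29.6109) = 523.66  (< 1,000 → use Q = 1,000 at tier-2 price)
TC(tier 1 (EOQ₁), Q≈522.9) = €3,095,529.46
TC(tier 2, Q≈1,000.0) = €3,089,625.45
Minimum at tier 2: €3,089,625.45

€3,089,625.45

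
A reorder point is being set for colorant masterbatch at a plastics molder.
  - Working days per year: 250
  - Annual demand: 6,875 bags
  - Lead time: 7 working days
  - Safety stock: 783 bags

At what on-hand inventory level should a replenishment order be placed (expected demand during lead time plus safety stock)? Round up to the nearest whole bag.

976 bags

Daily demand d = 6,875 / 250 = 27.500 bags/day
Demand during lead time = 27.500 × 7 = 192.50
Reorder point = 192.50 + 783 = 975.50 → round up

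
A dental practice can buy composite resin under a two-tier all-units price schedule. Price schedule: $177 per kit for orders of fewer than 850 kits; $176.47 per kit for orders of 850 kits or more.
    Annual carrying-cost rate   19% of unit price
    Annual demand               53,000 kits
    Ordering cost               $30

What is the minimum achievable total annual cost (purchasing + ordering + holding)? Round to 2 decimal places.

H₁ = 19%×$177 = $33.6300;  H₂ = 19%×$176.47 = $33.5293
EOQ₁ = √(2×53,000×30/33.6300) = 307.50  (< 850, feasible at tier 1)
EOQ₂ = √(2×53,000×30/33.5293) = 307.96  (< 850 → use Q = 850 at tier-2 price)
TC(tier 1 (EOQ₁), Q≈307.5) = $9,391,341.34
TC(tier 2, Q≈850.0) = $9,369,030.54
Minimum at tier 2: $9,369,030.54

$9,369,030.54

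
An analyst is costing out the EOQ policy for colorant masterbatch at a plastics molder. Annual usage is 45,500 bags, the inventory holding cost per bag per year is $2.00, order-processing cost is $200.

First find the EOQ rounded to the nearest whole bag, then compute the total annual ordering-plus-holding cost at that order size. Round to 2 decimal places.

$6,033.24

2DS/H = 2·45,500·200/2 = 9,100,000.00
EOQ = √9,100,000.00 ≈ 3,016.62 → Q = 3,017 bags
Orders/yr = 45,500/3,017 = 15.081; ordering cost = 15.081 × $200 = $3,016.24
Average inventory = 3,017/2 = 1508.5; holding cost = 1508.5 × $2 = $3,017.00
Total = $3,016.24 + $3,017.00 = $6,033.24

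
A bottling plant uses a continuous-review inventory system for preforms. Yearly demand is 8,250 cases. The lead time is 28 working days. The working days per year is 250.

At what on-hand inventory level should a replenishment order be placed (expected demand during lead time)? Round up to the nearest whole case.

924 cases

Daily demand d = 8,250 / 250 = 33.000 cases/day
Demand during lead time = 33.000 × 28 = 924.00
Reorder point = 924.00 → round up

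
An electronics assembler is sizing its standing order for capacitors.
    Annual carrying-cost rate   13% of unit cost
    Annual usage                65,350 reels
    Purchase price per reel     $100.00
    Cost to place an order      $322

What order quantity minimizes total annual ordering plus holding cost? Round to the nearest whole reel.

1,799 reels

Carrying cost H = $100 × 13% = $13.0000/reel/yr
Q* = √(2·D·S / H) = √(2·65,350·322 / 13) = √3,237,338.5 ≈ 1,799.26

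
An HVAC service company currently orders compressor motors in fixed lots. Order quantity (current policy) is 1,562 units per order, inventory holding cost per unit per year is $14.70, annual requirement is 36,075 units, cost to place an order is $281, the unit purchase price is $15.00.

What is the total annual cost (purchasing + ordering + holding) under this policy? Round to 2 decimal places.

$559,095.50

Ordering: D/Q × S = 36,075/1,562 × $281 = $6,489.80
Holding:  Q/2 × H = 1,562/2 × $14.7 = $11,480.70
Purchase cost = D·C = 36,075 × 15 = $541,125.00
Total = $6,489.80 + $11,480.70 + $541,125.00 = $559,095.50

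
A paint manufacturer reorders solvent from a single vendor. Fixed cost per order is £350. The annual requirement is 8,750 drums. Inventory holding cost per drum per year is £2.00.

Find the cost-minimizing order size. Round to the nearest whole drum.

1,750 drums

Optimal lot size Q* = (2 × 8,750 × £350 / £2)^½ ≈ 1,750.00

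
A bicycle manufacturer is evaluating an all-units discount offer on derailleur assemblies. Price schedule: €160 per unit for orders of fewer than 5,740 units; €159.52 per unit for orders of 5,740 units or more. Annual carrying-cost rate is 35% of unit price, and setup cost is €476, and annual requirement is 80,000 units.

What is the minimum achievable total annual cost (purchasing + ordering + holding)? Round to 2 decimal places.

H₁ = 35%×€160 = €56.0000;  H₂ = 35%×€159.52 = €55.8320
EOQ₁ = √(2×80,000×476/56.0000) = 1,166.19  (< 5,740, feasible at tier 1)
EOQ₂ = √(2×80,000×476/55.8320) = 1,167.94  (< 5,740 → use Q = 5,740 at tier-2 price)
TC(tier 1 (EOQ₁), Q≈1,166.2) = €12,865,306.66
TC(tier 2, Q≈5,740.0) = €12,928,471.99
Minimum at tier 1 (EOQ₁): €12,865,306.66

€12,865,306.66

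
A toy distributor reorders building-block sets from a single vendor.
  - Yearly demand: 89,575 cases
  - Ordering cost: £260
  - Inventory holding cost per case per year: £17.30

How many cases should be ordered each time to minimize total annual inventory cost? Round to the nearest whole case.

Optimal lot size Q* = (2 × 89,575 × £260 / £17.3)^½ ≈ 1,640.86

1,641 cases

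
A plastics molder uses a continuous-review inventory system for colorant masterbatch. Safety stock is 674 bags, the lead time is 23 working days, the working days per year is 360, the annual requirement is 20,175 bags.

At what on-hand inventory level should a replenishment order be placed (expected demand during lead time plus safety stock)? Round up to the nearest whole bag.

Daily demand d = 20,175 / 360 = 56.042 bags/day
Demand during lead time = 56.042 × 23 = 1,288.96
Reorder point = 1,288.96 + 674 = 1,962.96 → round up

1,963 bags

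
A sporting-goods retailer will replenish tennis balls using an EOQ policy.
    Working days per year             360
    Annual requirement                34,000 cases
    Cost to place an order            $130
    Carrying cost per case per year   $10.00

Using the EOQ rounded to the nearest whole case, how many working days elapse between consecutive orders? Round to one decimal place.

EOQ = √(2DS/H) = √(2 × 34,000 × 130 / 10)
    = √(884,000.00) ≈ 940.21 → Q = 940 cases
Cycle time = (working days × Q)/D = (360 × 940) / 34,000 = 9.953 days

10.0 days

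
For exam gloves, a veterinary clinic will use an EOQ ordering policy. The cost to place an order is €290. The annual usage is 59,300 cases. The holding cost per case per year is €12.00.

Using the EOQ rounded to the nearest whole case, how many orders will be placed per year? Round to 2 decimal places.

2DS/H = 2·59,300·290/12 = 2,866,166.67
EOQ = √2,866,166.67 ≈ 1,692.98 → Q = 1,693
N = D/Q = 59,300/1,693 ≈ 35.027 orders/yr

35.03 orders per year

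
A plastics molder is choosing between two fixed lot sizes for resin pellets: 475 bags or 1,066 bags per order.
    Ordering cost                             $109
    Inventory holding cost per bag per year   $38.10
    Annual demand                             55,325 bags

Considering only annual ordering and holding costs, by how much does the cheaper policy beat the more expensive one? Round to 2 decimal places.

For each Q, cost = (D/Q)·S + (Q/2)·H.
TC(475) = (55,325/475)×109 + (475/2)×38.1 = $21,744.38
TC(1,066) = (55,325/1,066)×109 + (1,066/2)×38.1 = $25,964.36
Lots of 475 are cheaper by $4,219.98.

$4,219.98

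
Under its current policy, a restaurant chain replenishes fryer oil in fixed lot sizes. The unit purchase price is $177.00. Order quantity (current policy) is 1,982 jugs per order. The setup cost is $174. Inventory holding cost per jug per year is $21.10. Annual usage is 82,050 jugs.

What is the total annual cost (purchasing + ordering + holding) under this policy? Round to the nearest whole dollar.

Ordering: D/Q × S = 82,050/1,982 × $174 = $7,203.18
Holding:  Q/2 × H = 1,982/2 × $21.1 = $20,910.10
Purchase cost = D·C = 82,050 × 177 = $14,522,850.00
Total = $7,203.18 + $20,910.10 + $14,522,850.00 = $14,550,963.28

$14,550,963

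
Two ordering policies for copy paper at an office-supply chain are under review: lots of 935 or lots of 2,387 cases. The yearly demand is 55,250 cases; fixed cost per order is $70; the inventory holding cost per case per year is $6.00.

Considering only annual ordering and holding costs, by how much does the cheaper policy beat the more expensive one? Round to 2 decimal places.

$1,839.87

TC(Q) = (D/Q)S + (Q/2)H
TC(935) = (55,250/935)×70 + (935/2)×6 = $6,941.36
TC(2,387) = (55,250/2,387)×70 + (2,387/2)×6 = $8,781.23
|ΔTC| = |$6,941.36 − $8,781.23| = $1,839.87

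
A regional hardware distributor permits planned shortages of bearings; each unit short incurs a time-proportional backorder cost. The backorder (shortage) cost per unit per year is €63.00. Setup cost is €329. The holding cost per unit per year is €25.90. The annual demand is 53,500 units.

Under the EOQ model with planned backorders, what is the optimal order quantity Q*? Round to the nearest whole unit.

1,385 units

Basic EOQ = √(2·53,500·329/25.9) = 1,165.843
Backorder adjustment √((H+b)/b) = √((25.9+63)/63) = 1.1879
Q* = 1,165.843 × 1.1879 ≈ 1,384.91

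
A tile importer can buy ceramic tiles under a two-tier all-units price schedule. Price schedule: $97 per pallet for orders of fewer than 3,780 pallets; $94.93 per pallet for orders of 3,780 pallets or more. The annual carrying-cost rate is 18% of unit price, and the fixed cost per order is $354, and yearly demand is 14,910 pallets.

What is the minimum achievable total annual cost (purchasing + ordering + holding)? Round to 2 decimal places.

$1,449,097.82

H₁ = 18%×$97 = $17.4600;  H₂ = 18%×$94.93 = $17.0874
EOQ₁ = √(2×14,910×354/17.4600) = 777.56  (< 3,780, feasible at tier 1)
EOQ₂ = √(2×14,910×354/17.0874) = 785.99  (< 3,780 → use Q = 3,780 at tier-2 price)
TC(tier 1 (EOQ₁), Q≈777.6) = $1,459,846.18
TC(tier 2, Q≈3,780.0) = $1,449,097.82
Minimum at tier 2: $1,449,097.82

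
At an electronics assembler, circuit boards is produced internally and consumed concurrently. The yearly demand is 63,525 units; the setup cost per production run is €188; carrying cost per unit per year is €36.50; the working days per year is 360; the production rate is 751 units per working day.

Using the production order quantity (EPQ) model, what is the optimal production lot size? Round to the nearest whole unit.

d = 63,525/360 = 176.4583 units/day;  effective holding cost H(1 − d/p) = 36.5·(1 − 176.4583/751) = 27.92380
Q* = √(2DS / H_eff) = √(2·63,525·188 / 27.92380) ≈ 924.87

925 units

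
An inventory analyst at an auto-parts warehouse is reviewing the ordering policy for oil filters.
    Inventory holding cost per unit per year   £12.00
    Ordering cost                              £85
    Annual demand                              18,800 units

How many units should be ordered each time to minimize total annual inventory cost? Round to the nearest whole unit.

516 units

Q* = √(2·D·S / H) = √(2·18,800·85 / 12) = √266,333.3 ≈ 516.07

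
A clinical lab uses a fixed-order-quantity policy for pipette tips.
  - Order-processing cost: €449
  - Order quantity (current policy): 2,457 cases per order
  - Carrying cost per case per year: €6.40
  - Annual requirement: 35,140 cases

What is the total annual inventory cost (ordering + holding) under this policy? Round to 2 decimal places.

Annual ordering cost = (D/Q)·S = (35,140/2,457) × 449 = €6,421.60
Annual holding cost  = (Q/2)·H = (2,457/2) × 6.4 = €7,862.40
Total = €6,421.60 + €7,862.40 = €14,284.00

€14,284.00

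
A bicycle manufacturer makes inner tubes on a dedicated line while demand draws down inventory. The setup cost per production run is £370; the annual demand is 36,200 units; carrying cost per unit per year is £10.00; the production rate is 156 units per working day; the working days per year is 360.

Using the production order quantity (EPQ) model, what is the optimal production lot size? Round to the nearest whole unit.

Daily demand d = 36,200/360 = 100.556; p = 156; 1 − d/p = 0.35541
EPQ = √(2DS / (H(1 − d/p)))
    = √(2 × 36,200 × 370 / (10 × 0.35541)) ≈ 2,745.39

2,745 units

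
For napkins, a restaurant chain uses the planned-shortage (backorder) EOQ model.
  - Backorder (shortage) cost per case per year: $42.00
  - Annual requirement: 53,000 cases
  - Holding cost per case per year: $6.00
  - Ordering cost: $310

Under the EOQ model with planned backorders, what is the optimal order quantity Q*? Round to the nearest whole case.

Q* = √(2DS/H) · √((H + b)/b)
   = √(2 × 53,000 × 310 / 6) · √((6 + 42) / 42)
   = 2,340.228 × 1.0690 ≈ 2,501.81

2,502 cases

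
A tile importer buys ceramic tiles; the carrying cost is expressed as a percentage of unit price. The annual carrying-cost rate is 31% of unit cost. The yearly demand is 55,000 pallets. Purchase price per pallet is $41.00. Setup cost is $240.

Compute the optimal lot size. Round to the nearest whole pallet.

Carrying cost H = $41 × 31% = $12.7100/pallet/yr
2DS/H = 2·55,000·240/12.71 = 2,077,104.64
EOQ = √2,077,104.64 ≈ 1,441.22

1,441 pallets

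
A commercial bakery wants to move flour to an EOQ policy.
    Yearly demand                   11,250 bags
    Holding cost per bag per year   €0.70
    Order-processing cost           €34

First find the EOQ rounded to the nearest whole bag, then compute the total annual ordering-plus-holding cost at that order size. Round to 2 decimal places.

€731.78

Optimal lot size Q* = (2 × 11,250 × €34 / €0.7)^½ ≈ 1,045.40 → Q = 1,045 bags
Ordering: D/Q × S = 11,250/1,045 × €34 = €366.03
Holding:  Q/2 × H = 1,045/2 × €0.7 = €365.75
Total = €366.03 + €365.75 = €731.78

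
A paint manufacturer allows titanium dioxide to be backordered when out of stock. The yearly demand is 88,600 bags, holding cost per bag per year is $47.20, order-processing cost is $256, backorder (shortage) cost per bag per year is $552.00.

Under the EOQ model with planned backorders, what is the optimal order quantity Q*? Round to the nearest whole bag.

Q* = √(2DS/H) · √((H + b)/b)
   = √(2 × 88,600 × 256 / 47.2) · √((47.2 + 552) / 552)
   = 980.349 × 1.0419 ≈ 1,021.40

1,021 bags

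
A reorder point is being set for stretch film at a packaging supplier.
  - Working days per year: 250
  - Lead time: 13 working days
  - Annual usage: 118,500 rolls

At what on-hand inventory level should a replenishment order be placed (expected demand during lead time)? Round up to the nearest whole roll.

Daily demand d = 118,500 / 250 = 474.000 rolls/day
Demand during lead time = 474.000 × 13 = 6,162.00
Reorder point = 6,162.00 → round up

6,162 rolls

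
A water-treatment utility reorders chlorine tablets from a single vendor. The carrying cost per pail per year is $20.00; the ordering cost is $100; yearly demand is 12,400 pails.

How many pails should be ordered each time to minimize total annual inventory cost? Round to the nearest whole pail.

Optimal lot size Q* = (2 × 12,400 × $100 / $20)^½ ≈ 352.14

352 pails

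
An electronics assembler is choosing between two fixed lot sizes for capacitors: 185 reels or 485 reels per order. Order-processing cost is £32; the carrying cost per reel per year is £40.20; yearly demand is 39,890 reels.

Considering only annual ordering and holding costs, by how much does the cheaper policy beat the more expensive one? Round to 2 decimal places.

Annual cost at Q: ordering D·S/Q plus holding Q·H/2.
TC(185) = (39,890/185)×32 + (185/2)×40.2 = £10,618.39
TC(485) = (39,890/485)×32 + (485/2)×40.2 = £12,380.42
Lots of 185 are cheaper by £1,762.03.

£1,762.03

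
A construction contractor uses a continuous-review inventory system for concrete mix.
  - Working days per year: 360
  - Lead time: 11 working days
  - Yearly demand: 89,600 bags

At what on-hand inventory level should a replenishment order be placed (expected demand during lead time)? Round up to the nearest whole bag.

Daily demand d = 89,600 / 360 = 248.889 bags/day
Demand during lead time = 248.889 × 11 = 2,737.78
Reorder point = 2,737.78 → round up

2,738 bags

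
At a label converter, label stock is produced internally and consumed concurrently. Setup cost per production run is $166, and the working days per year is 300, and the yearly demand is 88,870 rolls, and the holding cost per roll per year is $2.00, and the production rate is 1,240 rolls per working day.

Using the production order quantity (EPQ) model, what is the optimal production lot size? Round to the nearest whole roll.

Daily demand d = 88,870/300 = 296.233; p = 1240; 1 − d/p = 0.76110
EPQ = √(2DS / (H(1 − d/p)))
    = √(2 × 88,870 × 166 / (2 × 0.76110)) ≈ 4,402.61

4,403 rolls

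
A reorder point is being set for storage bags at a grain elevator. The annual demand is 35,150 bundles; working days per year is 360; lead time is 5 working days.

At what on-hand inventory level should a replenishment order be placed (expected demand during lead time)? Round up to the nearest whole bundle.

489 bundles

Daily demand d = 35,150 / 360 = 97.639 bundles/day
Demand during lead time = 97.639 × 5 = 488.19
Reorder point = 488.19 → round up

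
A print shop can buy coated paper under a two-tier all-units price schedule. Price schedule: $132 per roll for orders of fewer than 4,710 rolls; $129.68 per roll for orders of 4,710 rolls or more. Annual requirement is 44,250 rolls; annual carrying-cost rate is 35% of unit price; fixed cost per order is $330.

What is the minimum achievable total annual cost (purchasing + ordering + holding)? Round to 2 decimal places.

H₁ = 35%×$132 = $46.2000;  H₂ = 35%×$129.68 = $45.3880
EOQ₁ = √(2×44,250×330/46.2000) = 795.07  (< 4,710, feasible at tier 1)
EOQ₂ = √(2×44,250×330/45.3880) = 802.15  (< 4,710 → use Q = 4,710 at tier-2 price)
TC(tier 1 (EOQ₁), Q≈795.1) = $5,877,732.42
TC(tier 2, Q≈4,710.0) = $5,848,329.06
Minimum at tier 2: $5,848,329.06

$5,848,329.06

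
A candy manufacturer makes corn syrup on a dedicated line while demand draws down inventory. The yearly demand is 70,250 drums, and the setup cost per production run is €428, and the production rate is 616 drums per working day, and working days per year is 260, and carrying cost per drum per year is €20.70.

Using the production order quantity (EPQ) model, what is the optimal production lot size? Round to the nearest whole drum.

d = 70,250/260 = 270.1923 drums/day;  effective holding cost H(1 − d/p) = 20.7·(1 − 270.1923/616) = 11.62049
Q* = √(2DS / H_eff) = √(2·70,250·428 / 11.62049) ≈ 2,274.82

2,275 drums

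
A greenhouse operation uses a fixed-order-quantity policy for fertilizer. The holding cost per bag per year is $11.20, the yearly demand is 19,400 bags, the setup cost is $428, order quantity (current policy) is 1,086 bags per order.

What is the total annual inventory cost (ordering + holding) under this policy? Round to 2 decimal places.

Orders/yr = 19,400/1,086 = 17.864; ordering cost = 17.864 × $428 = $7,645.67
Average inventory = 1,086/2 = 543; holding cost = 543 × $11.2 = $6,081.60
Total = $7,645.67 + $6,081.60 = $13,727.27

$13,727.27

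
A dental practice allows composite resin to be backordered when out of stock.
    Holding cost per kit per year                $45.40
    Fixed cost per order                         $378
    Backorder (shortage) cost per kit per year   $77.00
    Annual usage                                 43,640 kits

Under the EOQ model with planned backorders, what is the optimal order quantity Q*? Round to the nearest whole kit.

1,075 kits

Basic EOQ = √(2·43,640·378/45.4) = 852.463
Backorder adjustment √((H+b)/b) = √((45.4+77)/77) = 1.2608
Q* = 852.463 × 1.2608 ≈ 1,074.78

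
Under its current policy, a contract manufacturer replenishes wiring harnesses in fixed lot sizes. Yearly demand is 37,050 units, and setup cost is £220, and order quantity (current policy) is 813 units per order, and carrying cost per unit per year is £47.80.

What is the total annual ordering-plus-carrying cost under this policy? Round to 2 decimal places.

£29,456.53

Annual ordering cost = (D/Q)·S = (37,050/813) × 220 = £10,025.83
Annual holding cost  = (Q/2)·H = (813/2) × 47.8 = £19,430.70
Total = £10,025.83 + £19,430.70 = £29,456.53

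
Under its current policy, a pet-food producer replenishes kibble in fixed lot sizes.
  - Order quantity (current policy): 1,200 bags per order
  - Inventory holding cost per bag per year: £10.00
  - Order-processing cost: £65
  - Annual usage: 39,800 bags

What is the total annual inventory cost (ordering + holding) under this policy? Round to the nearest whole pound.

Ordering: D/Q × S = 39,800/1,200 × £65 = £2,155.83
Holding:  Q/2 × H = 1,200/2 × £10 = £6,000.00
Total = £2,155.83 + £6,000.00 = £8,155.83

£8,156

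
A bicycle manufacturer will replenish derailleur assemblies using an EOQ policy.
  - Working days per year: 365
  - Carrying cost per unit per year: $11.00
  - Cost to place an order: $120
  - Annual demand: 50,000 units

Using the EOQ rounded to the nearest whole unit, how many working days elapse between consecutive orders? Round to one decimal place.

7.6 days

2DS/H = 2·50,000·120/11 = 1,090,909.09
EOQ = √1,090,909.09 ≈ 1,044.47 → Q = 1,044 units
T = Q/D × 365 days = 1,044/50,000 × 365 = 7.621 days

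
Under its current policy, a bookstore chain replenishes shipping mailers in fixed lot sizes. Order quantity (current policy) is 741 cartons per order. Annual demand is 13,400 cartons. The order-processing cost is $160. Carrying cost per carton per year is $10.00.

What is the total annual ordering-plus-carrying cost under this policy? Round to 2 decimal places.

Annual ordering cost = (D/Q)·S = (13,400/741) × 160 = $2,893.39
Annual holding cost  = (Q/2)·H = (741/2) × 10 = $3,705.00
Total = $2,893.39 + $3,705.00 = $6,598.39

$6,598.39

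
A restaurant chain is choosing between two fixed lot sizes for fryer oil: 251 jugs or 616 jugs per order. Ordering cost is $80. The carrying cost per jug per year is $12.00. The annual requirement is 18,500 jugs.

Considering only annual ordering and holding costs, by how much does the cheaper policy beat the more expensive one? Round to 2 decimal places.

For each Q, cost = (D/Q)·S + (Q/2)·H.
TC(251) = (18,500/251)×80 + (251/2)×12 = $7,402.41
TC(616) = (18,500/616)×80 + (616/2)×12 = $6,098.60
Cheaper: Q = 616.  Difference = $1,303.82

$1,303.82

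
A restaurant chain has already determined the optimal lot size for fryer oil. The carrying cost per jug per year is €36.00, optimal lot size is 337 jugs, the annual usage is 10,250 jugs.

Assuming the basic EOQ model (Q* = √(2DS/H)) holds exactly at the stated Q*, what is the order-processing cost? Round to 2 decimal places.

€199.44

EOQ relation: Q² = 2DS/H, so rearrange for the unknown.
S = Q²H / (2D) = 337² × 36 / (2 × 10,250) = 199.4382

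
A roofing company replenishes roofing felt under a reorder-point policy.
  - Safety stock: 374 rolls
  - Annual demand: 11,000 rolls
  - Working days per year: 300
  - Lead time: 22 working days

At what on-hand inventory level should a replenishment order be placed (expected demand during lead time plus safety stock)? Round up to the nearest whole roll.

1,181 rolls

Daily demand d = 11,000 / 300 = 36.667 rolls/day
Demand during lead time = 36.667 × 22 = 806.67
Reorder point = 806.67 + 374 = 1,180.67 → round up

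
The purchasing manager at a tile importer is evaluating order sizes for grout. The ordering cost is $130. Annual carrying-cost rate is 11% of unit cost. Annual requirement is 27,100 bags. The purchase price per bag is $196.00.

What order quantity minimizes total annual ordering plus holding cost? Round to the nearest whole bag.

572 bags

Holding cost per bag per year: H = 11% × $196 = $21.5600
Q* = √(2·D·S / H) = √(2·27,100·130 / 21.56) = √326,808.9 ≈ 571.67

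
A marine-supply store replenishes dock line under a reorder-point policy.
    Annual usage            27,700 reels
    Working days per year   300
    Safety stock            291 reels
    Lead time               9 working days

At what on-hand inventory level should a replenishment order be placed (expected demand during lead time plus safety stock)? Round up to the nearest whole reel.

Daily demand d = 27,700 / 300 = 92.333 reels/day
Demand during lead time = 92.333 × 9 = 831.00
Reorder point = 831.00 + 291 = 1,122.00 → round up

1,122 reels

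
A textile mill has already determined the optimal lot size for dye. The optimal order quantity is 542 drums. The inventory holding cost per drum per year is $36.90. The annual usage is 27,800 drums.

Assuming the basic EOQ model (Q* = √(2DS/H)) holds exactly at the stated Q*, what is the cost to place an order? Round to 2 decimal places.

Since Q* = (2DS/H)^½, squaring gives Q*²·H = 2DS.
S = Q²H / (2D) = 542² × 36.9 / (2 × 27,800) = 194.9621

$194.96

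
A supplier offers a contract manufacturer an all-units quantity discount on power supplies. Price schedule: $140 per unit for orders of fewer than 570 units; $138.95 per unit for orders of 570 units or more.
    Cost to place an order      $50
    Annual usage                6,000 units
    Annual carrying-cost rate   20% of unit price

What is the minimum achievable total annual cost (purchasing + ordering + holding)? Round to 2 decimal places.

H₁ = 20%×$140 = $28.0000;  H₂ = 20%×$138.95 = $27.7900
EOQ₁ = √(2×6,000×50/28.0000) = 146.39  (< 570, feasible at tier 1)
EOQ₂ = √(2×6,000×50/27.7900) = 146.94  (< 570 → use Q = 570 at tier-2 price)
TC(tier 1 (EOQ₁), Q≈146.4) = $844,098.78
TC(tier 2, Q≈570.0) = $842,146.47
Minimum at tier 2: $842,146.47

$842,146.47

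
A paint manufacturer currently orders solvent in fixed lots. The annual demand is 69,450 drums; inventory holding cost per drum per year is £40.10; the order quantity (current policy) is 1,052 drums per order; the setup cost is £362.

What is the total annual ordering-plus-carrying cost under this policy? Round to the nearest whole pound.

£44,991

Orders/yr = 69,450/1,052 = 66.017; ordering cost = 66.017 × £362 = £23,898.19
Average inventory = 1,052/2 = 526; holding cost = 526 × £40.1 = £21,092.60
Total = £23,898.19 + £21,092.60 = £44,990.79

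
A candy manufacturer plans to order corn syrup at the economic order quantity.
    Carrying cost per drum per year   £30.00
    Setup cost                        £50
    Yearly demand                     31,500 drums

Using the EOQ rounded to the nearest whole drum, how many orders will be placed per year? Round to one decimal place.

EOQ = √(2DS/H) = √(2 × 31,500 × 50 / 30)
    = √(105,000.00) ≈ 324.04 → Q = 324
N = D/Q = 31,500/324 ≈ 97.222 orders/yr

97.2 orders per year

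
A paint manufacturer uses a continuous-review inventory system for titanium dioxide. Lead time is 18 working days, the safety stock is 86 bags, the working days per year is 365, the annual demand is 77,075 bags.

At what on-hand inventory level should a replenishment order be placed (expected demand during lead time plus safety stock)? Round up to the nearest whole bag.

3,887 bags

Daily demand d = 77,075 / 365 = 211.164 bags/day
Demand during lead time = 211.164 × 18 = 3,800.96
Reorder point = 3,800.96 + 86 = 3,886.96 → round up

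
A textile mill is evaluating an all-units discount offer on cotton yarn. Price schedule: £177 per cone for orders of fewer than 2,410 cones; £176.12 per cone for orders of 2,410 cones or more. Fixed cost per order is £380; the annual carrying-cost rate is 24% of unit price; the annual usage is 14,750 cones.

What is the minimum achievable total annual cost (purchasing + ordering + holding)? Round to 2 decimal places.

H₁ = 24%×£177 = £42.4800;  H₂ = 24%×£176.12 = £42.2688
EOQ₁ = √(2×14,750×380/42.4800) = 513.70  (< 2,410, feasible at tier 1)
EOQ₂ = √(2×14,750×380/42.2688) = 514.98  (< 2,410 → use Q = 2,410 at tier-2 price)
TC(tier 1 (EOQ₁), Q≈513.7) = £2,632,572.03
TC(tier 2, Q≈2,410.0) = £2,651,029.63
Minimum at tier 1 (EOQ₁): £2,632,572.03

£2,632,572.03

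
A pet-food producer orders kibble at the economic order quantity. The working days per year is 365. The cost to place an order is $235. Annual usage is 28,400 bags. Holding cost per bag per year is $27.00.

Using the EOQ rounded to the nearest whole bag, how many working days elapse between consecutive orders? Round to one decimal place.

9.0 days

Q* = √(2·D·S / H) = √(2·28,400·235 / 27) = √494,370.4 ≈ 703.11 → Q = 703 bags
Cycle time = (working days × Q)/D = (365 × 703) / 28,400 = 9.035 days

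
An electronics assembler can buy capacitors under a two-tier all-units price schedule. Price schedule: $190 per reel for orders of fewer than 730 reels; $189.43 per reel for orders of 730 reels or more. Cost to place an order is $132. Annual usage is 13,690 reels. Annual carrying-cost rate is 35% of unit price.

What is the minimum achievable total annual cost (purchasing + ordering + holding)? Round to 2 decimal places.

H₁ = 35%×$190 = $66.5000;  H₂ = 35%×$189.43 = $66.3005
EOQ₁ = √(2×13,690×132/66.5000) = 233.13  (< 730, feasible at tier 1)
EOQ₂ = √(2×13,690×132/66.3005) = 233.48  (< 730 → use Q = 730 at tier-2 price)
TC(tier 1 (EOQ₁), Q≈233.1) = $2,616,602.96
TC(tier 2, Q≈730.0) = $2,619,971.83
Minimum at tier 1 (EOQ₁): $2,616,602.96

$2,616,602.96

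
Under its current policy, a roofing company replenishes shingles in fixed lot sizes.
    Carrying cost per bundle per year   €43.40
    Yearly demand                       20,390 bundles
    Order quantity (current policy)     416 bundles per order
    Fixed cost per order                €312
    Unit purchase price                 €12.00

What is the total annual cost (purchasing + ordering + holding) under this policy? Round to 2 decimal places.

€268,999.70

Ordering: D/Q × S = 20,390/416 × €312 = €15,292.50
Holding:  Q/2 × H = 416/2 × €43.4 = €9,027.20
Purchase cost = D·C = 20,390 × 12 = €244,680.00
Total = €15,292.50 + €9,027.20 + €244,680.00 = €268,999.70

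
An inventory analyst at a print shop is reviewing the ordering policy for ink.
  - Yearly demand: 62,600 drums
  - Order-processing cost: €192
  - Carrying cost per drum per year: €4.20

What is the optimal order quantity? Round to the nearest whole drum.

2,392 drums

Optimal lot size Q* = (2 × 62,600 × €192 / €4.2)^½ ≈ 2,392.37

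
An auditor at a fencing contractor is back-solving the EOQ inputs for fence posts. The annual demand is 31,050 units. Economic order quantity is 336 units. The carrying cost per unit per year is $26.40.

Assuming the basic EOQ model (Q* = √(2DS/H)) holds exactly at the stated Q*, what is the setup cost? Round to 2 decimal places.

Since Q* = (2DS/H)^½, squaring gives Q*²·H = 2DS.
S = Q²H / (2D) = 336² × 26.4 / (2 × 31,050) = 47.9944

$47.99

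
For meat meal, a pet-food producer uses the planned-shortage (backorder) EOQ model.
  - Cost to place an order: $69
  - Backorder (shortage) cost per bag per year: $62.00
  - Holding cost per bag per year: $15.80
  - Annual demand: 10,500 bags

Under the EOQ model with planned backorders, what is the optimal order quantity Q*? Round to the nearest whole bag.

Q* = √(2DS/H) · √((H + b)/b)
   = √(2 × 10,500 × 69 / 15.8) · √((15.8 + 62) / 62)
   = 302.835 × 1.1202 ≈ 339.23

339 bags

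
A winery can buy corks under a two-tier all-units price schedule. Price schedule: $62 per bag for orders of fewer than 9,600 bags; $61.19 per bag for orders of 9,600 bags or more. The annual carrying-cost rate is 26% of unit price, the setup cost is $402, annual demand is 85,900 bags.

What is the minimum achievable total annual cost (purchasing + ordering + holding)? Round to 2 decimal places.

H₁ = 26%×$62 = $16.1200;  H₂ = 26%×$61.19 = $15.9094
EOQ₁ = √(2×85,900×402/16.1200) = 2,069.87  (< 9,600, feasible at tier 1)
EOQ₂ = √(2×85,900×402/15.9094) = 2,083.52  (< 9,600 → use Q = 9,600 at tier-2 price)
TC(tier 1 (EOQ₁), Q≈2,069.9) = $5,359,166.23
TC(tier 2, Q≈9,600.0) = $5,336,183.18
Minimum at tier 2: $5,336,183.18

$5,336,183.18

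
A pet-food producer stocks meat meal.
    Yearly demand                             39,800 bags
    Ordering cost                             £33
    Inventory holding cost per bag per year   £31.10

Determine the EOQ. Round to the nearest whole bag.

291 bags

Optimal lot size Q* = (2 × 39,800 × £33 / £31.1)^½ ≈ 290.63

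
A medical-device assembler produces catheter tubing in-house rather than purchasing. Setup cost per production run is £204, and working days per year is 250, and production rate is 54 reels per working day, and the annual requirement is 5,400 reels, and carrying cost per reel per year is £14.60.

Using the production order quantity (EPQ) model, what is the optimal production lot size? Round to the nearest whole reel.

d = 5,400/250 = 21.6000 reels/day;  effective holding cost H(1 − d/p) = 14.6·(1 − 21.6000/54) = 8.76000
Q* = √(2DS / H_eff) = √(2·5,400·204 / 8.76000) ≈ 501.50

502 reels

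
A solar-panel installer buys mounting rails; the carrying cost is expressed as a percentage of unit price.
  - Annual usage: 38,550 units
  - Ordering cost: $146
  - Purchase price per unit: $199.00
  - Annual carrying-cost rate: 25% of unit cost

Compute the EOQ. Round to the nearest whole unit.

476 units

Holding cost per unit per year: H = 25% × $199 = $49.7500
EOQ = √(2DS/H) = √(2 × 38,550 × 146 / 49.75)
    = √(226,263.32) ≈ 475.67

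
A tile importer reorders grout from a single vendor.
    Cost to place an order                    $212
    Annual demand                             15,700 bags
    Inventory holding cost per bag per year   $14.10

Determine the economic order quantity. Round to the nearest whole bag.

687 bags

2DS/H = 2·15,700·212/14.1 = 472,113.48
EOQ = √472,113.48 ≈ 687.11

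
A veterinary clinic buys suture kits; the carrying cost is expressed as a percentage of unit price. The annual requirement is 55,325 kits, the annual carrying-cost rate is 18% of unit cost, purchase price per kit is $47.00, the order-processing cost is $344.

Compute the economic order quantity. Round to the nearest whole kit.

2,121 kits

H = i·C = 0.18 × $47 = $8.4600 per kit-year
Optimal lot size Q* = (2 × 55,325 × $344 / $8.46)^½ ≈ 2,121.14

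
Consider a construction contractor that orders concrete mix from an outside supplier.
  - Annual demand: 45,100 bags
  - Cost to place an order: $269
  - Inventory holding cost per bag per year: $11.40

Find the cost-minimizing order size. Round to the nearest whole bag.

1,459 bags

Q* = √(2·D·S / H) = √(2·45,100·269 / 11.4) = √2,128,403.5 ≈ 1,458.90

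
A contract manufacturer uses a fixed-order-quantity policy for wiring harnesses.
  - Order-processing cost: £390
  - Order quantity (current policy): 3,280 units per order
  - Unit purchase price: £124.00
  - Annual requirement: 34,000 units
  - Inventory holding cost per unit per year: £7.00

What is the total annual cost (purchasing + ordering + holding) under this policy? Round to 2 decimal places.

£4,231,522.68

Orders/yr = 34,000/3,280 = 10.366; ordering cost = 10.366 × £390 = £4,042.68
Average inventory = 3,280/2 = 1640; holding cost = 1640 × £7 = £11,480.00
Purchase cost = D·C = 34,000 × 124 = £4,216,000.00
Total = £4,042.68 + £11,480.00 + £4,216,000.00 = £4,231,522.68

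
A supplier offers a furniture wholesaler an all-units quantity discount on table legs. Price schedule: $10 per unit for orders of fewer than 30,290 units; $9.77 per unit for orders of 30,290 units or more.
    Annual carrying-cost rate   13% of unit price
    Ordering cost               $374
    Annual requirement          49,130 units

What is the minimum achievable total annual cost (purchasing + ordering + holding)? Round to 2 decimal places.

$498,211.87

H₁ = 13%×$10 = $1.3000;  H₂ = 13%×$9.77 = $1.2701
EOQ₁ = √(2×49,130×374/1.3000) = 5,316.83  (< 30,290, feasible at tier 1)
EOQ₂ = √(2×49,130×374/1.2701) = 5,379.05  (< 30,290 → use Q = 30,290 at tier-2 price)
TC(tier 1 (EOQ₁), Q≈5,316.8) = $498,211.87
TC(tier 2, Q≈30,290.0) = $499,842.39
Minimum at tier 1 (EOQ₁): $498,211.87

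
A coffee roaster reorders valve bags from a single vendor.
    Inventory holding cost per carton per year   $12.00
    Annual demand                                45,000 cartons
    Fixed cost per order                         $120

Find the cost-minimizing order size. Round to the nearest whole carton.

949 cartons

2DS/H = 2·45,000·120/12 = 900,000.00
EOQ = √900,000.00 ≈ 948.68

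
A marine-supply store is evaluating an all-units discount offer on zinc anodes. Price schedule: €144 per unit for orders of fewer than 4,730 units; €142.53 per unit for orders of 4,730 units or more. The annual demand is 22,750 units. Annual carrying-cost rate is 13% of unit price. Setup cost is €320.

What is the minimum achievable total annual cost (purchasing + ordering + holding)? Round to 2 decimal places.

€3,287,917.46

H₁ = 13%×€144 = €18.7200;  H₂ = 13%×€142.53 = €18.5289
EOQ₁ = √(2×22,750×320/18.7200) = 881.92  (< 4,730, feasible at tier 1)
EOQ₂ = √(2×22,750×320/18.5289) = 886.45  (< 4,730 → use Q = 4,730 at tier-2 price)
TC(tier 1 (EOQ₁), Q≈881.9) = €3,292,509.49
TC(tier 2, Q≈4,730.0) = €3,287,917.46
Minimum at tier 2: €3,287,917.46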